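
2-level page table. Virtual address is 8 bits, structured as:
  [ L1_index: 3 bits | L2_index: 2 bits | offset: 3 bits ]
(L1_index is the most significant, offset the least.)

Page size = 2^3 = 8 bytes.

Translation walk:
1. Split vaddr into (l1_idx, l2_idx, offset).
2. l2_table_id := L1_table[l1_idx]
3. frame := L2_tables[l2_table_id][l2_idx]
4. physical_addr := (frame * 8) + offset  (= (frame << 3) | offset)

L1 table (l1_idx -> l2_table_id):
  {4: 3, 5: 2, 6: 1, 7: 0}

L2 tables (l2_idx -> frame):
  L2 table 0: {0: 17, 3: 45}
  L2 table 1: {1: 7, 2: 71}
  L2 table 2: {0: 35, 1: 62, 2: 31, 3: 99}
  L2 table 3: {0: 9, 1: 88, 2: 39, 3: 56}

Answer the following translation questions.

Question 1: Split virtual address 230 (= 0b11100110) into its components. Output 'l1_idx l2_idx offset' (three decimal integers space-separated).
vaddr = 230 = 0b11100110
  top 3 bits -> l1_idx = 7
  next 2 bits -> l2_idx = 0
  bottom 3 bits -> offset = 6

Answer: 7 0 6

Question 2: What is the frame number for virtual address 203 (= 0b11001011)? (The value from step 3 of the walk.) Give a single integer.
vaddr = 203: l1_idx=6, l2_idx=1
L1[6] = 1; L2[1][1] = 7

Answer: 7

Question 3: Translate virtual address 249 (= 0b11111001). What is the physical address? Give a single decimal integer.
Answer: 361

Derivation:
vaddr = 249 = 0b11111001
Split: l1_idx=7, l2_idx=3, offset=1
L1[7] = 0
L2[0][3] = 45
paddr = 45 * 8 + 1 = 361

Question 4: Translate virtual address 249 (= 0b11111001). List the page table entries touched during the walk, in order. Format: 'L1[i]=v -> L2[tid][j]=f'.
Answer: L1[7]=0 -> L2[0][3]=45

Derivation:
vaddr = 249 = 0b11111001
Split: l1_idx=7, l2_idx=3, offset=1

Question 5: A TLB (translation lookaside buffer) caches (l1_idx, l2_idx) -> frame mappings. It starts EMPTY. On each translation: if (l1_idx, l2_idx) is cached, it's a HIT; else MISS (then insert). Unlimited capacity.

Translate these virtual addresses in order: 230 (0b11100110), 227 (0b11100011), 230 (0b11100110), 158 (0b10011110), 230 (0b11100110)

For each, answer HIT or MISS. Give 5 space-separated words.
Answer: MISS HIT HIT MISS HIT

Derivation:
vaddr=230: (7,0) not in TLB -> MISS, insert
vaddr=227: (7,0) in TLB -> HIT
vaddr=230: (7,0) in TLB -> HIT
vaddr=158: (4,3) not in TLB -> MISS, insert
vaddr=230: (7,0) in TLB -> HIT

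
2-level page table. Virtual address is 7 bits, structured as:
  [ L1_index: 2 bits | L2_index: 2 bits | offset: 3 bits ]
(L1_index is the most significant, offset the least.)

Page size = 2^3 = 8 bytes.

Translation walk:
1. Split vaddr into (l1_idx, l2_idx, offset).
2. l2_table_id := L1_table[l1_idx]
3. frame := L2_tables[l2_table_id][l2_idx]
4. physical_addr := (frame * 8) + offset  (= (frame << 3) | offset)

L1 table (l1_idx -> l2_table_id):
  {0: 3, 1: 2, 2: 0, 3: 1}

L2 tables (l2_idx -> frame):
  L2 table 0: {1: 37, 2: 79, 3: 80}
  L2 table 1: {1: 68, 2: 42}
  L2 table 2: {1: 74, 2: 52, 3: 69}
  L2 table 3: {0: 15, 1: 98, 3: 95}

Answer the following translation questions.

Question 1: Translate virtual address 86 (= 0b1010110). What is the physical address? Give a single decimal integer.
vaddr = 86 = 0b1010110
Split: l1_idx=2, l2_idx=2, offset=6
L1[2] = 0
L2[0][2] = 79
paddr = 79 * 8 + 6 = 638

Answer: 638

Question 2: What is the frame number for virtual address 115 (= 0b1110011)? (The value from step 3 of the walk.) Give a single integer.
vaddr = 115: l1_idx=3, l2_idx=2
L1[3] = 1; L2[1][2] = 42

Answer: 42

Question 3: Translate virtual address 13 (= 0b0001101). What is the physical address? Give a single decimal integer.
Answer: 789

Derivation:
vaddr = 13 = 0b0001101
Split: l1_idx=0, l2_idx=1, offset=5
L1[0] = 3
L2[3][1] = 98
paddr = 98 * 8 + 5 = 789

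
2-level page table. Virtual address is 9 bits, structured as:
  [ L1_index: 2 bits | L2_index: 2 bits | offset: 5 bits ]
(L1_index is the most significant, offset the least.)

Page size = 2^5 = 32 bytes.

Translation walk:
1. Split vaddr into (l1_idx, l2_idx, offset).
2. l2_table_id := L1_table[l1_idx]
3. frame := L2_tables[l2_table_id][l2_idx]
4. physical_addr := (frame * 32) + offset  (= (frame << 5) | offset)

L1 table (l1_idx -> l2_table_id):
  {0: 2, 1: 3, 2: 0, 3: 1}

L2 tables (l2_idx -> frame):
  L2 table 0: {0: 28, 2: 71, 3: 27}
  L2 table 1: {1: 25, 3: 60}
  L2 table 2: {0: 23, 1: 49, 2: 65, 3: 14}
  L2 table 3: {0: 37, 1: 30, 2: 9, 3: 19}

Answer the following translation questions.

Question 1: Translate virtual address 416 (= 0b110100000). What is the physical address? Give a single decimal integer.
Answer: 800

Derivation:
vaddr = 416 = 0b110100000
Split: l1_idx=3, l2_idx=1, offset=0
L1[3] = 1
L2[1][1] = 25
paddr = 25 * 32 + 0 = 800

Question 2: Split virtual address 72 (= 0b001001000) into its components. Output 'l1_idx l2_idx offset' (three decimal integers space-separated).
vaddr = 72 = 0b001001000
  top 2 bits -> l1_idx = 0
  next 2 bits -> l2_idx = 2
  bottom 5 bits -> offset = 8

Answer: 0 2 8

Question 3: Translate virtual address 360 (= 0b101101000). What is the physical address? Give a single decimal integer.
vaddr = 360 = 0b101101000
Split: l1_idx=2, l2_idx=3, offset=8
L1[2] = 0
L2[0][3] = 27
paddr = 27 * 32 + 8 = 872

Answer: 872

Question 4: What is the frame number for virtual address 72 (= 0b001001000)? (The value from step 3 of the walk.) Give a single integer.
vaddr = 72: l1_idx=0, l2_idx=2
L1[0] = 2; L2[2][2] = 65

Answer: 65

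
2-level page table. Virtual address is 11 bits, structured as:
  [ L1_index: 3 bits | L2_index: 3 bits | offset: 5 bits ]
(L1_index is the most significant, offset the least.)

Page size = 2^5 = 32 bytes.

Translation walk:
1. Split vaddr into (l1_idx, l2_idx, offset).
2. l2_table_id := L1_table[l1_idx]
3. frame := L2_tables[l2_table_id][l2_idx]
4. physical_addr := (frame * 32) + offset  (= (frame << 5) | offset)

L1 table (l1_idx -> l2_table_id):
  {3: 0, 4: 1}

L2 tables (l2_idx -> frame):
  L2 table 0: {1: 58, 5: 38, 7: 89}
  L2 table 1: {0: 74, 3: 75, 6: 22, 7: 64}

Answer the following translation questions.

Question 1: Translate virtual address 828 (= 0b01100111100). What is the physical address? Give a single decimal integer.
Answer: 1884

Derivation:
vaddr = 828 = 0b01100111100
Split: l1_idx=3, l2_idx=1, offset=28
L1[3] = 0
L2[0][1] = 58
paddr = 58 * 32 + 28 = 1884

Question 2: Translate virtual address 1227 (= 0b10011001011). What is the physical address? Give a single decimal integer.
vaddr = 1227 = 0b10011001011
Split: l1_idx=4, l2_idx=6, offset=11
L1[4] = 1
L2[1][6] = 22
paddr = 22 * 32 + 11 = 715

Answer: 715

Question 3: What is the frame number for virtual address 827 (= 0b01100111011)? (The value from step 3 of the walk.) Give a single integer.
vaddr = 827: l1_idx=3, l2_idx=1
L1[3] = 0; L2[0][1] = 58

Answer: 58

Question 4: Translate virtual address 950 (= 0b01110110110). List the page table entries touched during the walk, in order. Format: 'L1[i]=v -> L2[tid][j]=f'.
Answer: L1[3]=0 -> L2[0][5]=38

Derivation:
vaddr = 950 = 0b01110110110
Split: l1_idx=3, l2_idx=5, offset=22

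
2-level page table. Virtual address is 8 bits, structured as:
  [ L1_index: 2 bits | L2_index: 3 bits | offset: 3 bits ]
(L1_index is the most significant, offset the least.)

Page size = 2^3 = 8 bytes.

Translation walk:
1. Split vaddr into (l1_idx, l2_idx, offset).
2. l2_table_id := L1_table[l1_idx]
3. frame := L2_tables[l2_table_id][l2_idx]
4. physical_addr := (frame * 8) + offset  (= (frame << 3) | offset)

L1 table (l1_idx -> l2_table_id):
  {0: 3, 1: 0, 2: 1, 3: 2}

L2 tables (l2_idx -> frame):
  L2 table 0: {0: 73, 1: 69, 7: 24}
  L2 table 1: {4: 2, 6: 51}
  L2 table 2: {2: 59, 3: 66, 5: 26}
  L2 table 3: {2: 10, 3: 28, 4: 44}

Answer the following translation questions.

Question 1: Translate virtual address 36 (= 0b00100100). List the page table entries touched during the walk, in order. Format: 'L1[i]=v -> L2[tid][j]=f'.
vaddr = 36 = 0b00100100
Split: l1_idx=0, l2_idx=4, offset=4

Answer: L1[0]=3 -> L2[3][4]=44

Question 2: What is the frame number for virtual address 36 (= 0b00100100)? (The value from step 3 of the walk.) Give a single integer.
vaddr = 36: l1_idx=0, l2_idx=4
L1[0] = 3; L2[3][4] = 44

Answer: 44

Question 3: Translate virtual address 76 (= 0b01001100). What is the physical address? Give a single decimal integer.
vaddr = 76 = 0b01001100
Split: l1_idx=1, l2_idx=1, offset=4
L1[1] = 0
L2[0][1] = 69
paddr = 69 * 8 + 4 = 556

Answer: 556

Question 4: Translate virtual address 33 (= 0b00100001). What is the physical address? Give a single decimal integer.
vaddr = 33 = 0b00100001
Split: l1_idx=0, l2_idx=4, offset=1
L1[0] = 3
L2[3][4] = 44
paddr = 44 * 8 + 1 = 353

Answer: 353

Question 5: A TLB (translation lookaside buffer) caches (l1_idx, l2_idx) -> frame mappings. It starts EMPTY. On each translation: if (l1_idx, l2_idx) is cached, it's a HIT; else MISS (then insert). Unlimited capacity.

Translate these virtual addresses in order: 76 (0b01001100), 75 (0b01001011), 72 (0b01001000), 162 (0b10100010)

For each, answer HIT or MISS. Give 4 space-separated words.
vaddr=76: (1,1) not in TLB -> MISS, insert
vaddr=75: (1,1) in TLB -> HIT
vaddr=72: (1,1) in TLB -> HIT
vaddr=162: (2,4) not in TLB -> MISS, insert

Answer: MISS HIT HIT MISS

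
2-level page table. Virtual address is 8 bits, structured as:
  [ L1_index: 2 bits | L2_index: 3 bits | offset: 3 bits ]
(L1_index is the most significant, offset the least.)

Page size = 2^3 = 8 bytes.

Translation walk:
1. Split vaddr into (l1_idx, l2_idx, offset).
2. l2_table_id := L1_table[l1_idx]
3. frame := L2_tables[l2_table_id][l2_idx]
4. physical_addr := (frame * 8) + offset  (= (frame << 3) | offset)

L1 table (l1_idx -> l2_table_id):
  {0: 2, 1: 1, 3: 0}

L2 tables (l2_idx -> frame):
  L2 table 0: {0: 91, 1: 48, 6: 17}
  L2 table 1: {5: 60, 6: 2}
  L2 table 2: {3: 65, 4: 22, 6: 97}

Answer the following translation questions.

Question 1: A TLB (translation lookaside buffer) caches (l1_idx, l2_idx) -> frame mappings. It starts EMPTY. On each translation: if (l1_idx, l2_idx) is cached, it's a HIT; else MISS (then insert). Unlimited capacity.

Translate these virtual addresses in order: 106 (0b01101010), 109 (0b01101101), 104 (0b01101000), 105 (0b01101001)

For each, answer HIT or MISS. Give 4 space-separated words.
Answer: MISS HIT HIT HIT

Derivation:
vaddr=106: (1,5) not in TLB -> MISS, insert
vaddr=109: (1,5) in TLB -> HIT
vaddr=104: (1,5) in TLB -> HIT
vaddr=105: (1,5) in TLB -> HIT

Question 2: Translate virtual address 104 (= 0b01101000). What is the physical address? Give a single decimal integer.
vaddr = 104 = 0b01101000
Split: l1_idx=1, l2_idx=5, offset=0
L1[1] = 1
L2[1][5] = 60
paddr = 60 * 8 + 0 = 480

Answer: 480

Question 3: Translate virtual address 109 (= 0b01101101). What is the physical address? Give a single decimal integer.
vaddr = 109 = 0b01101101
Split: l1_idx=1, l2_idx=5, offset=5
L1[1] = 1
L2[1][5] = 60
paddr = 60 * 8 + 5 = 485

Answer: 485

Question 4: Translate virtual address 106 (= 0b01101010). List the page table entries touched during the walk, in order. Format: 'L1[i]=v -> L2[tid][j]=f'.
vaddr = 106 = 0b01101010
Split: l1_idx=1, l2_idx=5, offset=2

Answer: L1[1]=1 -> L2[1][5]=60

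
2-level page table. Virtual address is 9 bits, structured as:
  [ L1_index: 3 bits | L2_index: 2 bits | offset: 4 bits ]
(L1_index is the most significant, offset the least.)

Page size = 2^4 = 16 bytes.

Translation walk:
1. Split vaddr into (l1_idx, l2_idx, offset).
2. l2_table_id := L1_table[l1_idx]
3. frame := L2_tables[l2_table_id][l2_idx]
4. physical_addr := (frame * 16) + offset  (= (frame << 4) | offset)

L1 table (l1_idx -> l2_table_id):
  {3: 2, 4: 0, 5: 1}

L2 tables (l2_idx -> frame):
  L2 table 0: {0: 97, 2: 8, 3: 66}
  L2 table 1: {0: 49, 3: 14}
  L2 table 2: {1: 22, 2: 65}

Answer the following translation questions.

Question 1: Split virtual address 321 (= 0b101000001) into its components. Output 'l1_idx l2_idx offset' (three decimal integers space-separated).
vaddr = 321 = 0b101000001
  top 3 bits -> l1_idx = 5
  next 2 bits -> l2_idx = 0
  bottom 4 bits -> offset = 1

Answer: 5 0 1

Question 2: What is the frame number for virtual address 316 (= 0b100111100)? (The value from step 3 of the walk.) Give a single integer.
vaddr = 316: l1_idx=4, l2_idx=3
L1[4] = 0; L2[0][3] = 66

Answer: 66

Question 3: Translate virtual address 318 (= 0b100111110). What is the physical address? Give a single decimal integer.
vaddr = 318 = 0b100111110
Split: l1_idx=4, l2_idx=3, offset=14
L1[4] = 0
L2[0][3] = 66
paddr = 66 * 16 + 14 = 1070

Answer: 1070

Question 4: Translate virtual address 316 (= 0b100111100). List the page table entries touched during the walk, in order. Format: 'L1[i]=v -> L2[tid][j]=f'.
Answer: L1[4]=0 -> L2[0][3]=66

Derivation:
vaddr = 316 = 0b100111100
Split: l1_idx=4, l2_idx=3, offset=12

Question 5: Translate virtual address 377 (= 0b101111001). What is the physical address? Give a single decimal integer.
Answer: 233

Derivation:
vaddr = 377 = 0b101111001
Split: l1_idx=5, l2_idx=3, offset=9
L1[5] = 1
L2[1][3] = 14
paddr = 14 * 16 + 9 = 233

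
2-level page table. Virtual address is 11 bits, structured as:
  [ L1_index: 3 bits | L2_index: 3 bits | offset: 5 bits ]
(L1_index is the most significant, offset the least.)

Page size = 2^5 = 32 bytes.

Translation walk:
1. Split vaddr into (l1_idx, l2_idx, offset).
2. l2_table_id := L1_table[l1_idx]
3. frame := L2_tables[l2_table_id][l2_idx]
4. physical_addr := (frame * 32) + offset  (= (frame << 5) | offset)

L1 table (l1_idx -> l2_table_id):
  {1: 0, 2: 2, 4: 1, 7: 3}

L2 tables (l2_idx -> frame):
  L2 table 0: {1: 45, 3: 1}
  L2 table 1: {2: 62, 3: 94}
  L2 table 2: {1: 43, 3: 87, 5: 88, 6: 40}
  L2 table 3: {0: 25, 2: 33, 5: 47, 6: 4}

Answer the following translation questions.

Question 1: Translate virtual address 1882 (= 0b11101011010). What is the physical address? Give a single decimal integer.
Answer: 1082

Derivation:
vaddr = 1882 = 0b11101011010
Split: l1_idx=7, l2_idx=2, offset=26
L1[7] = 3
L2[3][2] = 33
paddr = 33 * 32 + 26 = 1082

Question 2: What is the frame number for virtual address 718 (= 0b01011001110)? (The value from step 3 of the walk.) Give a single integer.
Answer: 40

Derivation:
vaddr = 718: l1_idx=2, l2_idx=6
L1[2] = 2; L2[2][6] = 40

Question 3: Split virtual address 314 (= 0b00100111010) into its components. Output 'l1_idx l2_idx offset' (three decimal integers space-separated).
Answer: 1 1 26

Derivation:
vaddr = 314 = 0b00100111010
  top 3 bits -> l1_idx = 1
  next 3 bits -> l2_idx = 1
  bottom 5 bits -> offset = 26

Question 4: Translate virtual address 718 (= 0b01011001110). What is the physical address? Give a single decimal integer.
vaddr = 718 = 0b01011001110
Split: l1_idx=2, l2_idx=6, offset=14
L1[2] = 2
L2[2][6] = 40
paddr = 40 * 32 + 14 = 1294

Answer: 1294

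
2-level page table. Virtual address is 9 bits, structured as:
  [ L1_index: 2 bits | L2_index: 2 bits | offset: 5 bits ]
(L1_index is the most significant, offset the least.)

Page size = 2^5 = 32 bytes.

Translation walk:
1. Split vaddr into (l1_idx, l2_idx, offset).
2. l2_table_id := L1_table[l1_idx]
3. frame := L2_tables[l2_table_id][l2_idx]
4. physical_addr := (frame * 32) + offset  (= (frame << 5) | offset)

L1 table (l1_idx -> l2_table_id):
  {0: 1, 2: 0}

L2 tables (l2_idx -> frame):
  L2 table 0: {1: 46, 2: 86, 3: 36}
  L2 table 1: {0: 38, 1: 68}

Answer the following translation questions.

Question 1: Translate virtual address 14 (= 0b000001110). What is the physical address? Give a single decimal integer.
Answer: 1230

Derivation:
vaddr = 14 = 0b000001110
Split: l1_idx=0, l2_idx=0, offset=14
L1[0] = 1
L2[1][0] = 38
paddr = 38 * 32 + 14 = 1230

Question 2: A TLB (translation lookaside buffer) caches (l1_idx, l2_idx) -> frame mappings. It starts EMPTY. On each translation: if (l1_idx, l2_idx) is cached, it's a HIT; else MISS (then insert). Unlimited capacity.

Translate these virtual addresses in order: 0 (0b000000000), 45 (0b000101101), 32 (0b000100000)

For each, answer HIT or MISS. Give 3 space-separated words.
Answer: MISS MISS HIT

Derivation:
vaddr=0: (0,0) not in TLB -> MISS, insert
vaddr=45: (0,1) not in TLB -> MISS, insert
vaddr=32: (0,1) in TLB -> HIT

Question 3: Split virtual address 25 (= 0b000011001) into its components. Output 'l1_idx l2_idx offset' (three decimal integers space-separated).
Answer: 0 0 25

Derivation:
vaddr = 25 = 0b000011001
  top 2 bits -> l1_idx = 0
  next 2 bits -> l2_idx = 0
  bottom 5 bits -> offset = 25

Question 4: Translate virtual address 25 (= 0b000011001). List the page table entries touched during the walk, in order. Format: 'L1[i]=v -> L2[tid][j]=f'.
vaddr = 25 = 0b000011001
Split: l1_idx=0, l2_idx=0, offset=25

Answer: L1[0]=1 -> L2[1][0]=38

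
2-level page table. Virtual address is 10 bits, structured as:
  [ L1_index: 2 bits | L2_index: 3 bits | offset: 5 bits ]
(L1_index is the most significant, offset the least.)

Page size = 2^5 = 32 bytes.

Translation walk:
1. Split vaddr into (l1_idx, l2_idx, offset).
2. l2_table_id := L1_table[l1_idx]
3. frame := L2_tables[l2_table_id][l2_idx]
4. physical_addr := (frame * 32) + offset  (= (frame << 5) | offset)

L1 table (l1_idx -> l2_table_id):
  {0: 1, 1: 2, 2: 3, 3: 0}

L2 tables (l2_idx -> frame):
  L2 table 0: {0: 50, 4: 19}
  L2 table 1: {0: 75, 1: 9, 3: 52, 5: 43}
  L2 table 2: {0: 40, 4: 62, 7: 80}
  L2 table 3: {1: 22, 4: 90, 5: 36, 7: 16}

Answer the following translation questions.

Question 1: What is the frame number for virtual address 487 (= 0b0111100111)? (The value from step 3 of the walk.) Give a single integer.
vaddr = 487: l1_idx=1, l2_idx=7
L1[1] = 2; L2[2][7] = 80

Answer: 80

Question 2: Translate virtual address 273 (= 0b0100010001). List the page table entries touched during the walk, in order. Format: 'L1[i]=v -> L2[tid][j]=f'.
Answer: L1[1]=2 -> L2[2][0]=40

Derivation:
vaddr = 273 = 0b0100010001
Split: l1_idx=1, l2_idx=0, offset=17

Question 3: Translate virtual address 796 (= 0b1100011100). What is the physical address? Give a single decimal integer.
Answer: 1628

Derivation:
vaddr = 796 = 0b1100011100
Split: l1_idx=3, l2_idx=0, offset=28
L1[3] = 0
L2[0][0] = 50
paddr = 50 * 32 + 28 = 1628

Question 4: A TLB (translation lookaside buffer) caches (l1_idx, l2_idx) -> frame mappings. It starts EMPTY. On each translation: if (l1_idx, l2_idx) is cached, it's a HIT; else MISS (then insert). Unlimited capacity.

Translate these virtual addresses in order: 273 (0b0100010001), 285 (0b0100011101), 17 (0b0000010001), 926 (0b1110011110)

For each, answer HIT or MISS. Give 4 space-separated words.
Answer: MISS HIT MISS MISS

Derivation:
vaddr=273: (1,0) not in TLB -> MISS, insert
vaddr=285: (1,0) in TLB -> HIT
vaddr=17: (0,0) not in TLB -> MISS, insert
vaddr=926: (3,4) not in TLB -> MISS, insert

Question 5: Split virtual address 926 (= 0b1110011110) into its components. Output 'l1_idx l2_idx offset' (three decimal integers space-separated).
vaddr = 926 = 0b1110011110
  top 2 bits -> l1_idx = 3
  next 3 bits -> l2_idx = 4
  bottom 5 bits -> offset = 30

Answer: 3 4 30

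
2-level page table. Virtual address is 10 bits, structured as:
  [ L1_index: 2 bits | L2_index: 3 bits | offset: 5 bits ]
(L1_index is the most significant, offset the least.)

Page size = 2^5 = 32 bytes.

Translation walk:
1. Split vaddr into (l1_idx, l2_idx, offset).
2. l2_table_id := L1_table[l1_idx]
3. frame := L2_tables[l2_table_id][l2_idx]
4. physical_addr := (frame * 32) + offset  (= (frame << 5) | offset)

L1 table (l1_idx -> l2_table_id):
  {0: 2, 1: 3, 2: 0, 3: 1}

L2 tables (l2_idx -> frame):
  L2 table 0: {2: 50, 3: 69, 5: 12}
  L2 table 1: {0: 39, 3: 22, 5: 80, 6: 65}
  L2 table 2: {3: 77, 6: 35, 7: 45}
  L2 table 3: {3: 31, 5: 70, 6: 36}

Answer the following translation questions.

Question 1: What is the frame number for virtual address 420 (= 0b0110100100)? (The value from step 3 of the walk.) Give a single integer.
vaddr = 420: l1_idx=1, l2_idx=5
L1[1] = 3; L2[3][5] = 70

Answer: 70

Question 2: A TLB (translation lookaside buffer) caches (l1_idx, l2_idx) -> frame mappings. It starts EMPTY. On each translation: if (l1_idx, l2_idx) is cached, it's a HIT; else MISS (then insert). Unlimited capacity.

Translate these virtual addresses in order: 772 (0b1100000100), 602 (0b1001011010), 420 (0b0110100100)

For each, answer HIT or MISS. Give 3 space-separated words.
Answer: MISS MISS MISS

Derivation:
vaddr=772: (3,0) not in TLB -> MISS, insert
vaddr=602: (2,2) not in TLB -> MISS, insert
vaddr=420: (1,5) not in TLB -> MISS, insert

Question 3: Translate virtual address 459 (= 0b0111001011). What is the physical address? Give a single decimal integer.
Answer: 1163

Derivation:
vaddr = 459 = 0b0111001011
Split: l1_idx=1, l2_idx=6, offset=11
L1[1] = 3
L2[3][6] = 36
paddr = 36 * 32 + 11 = 1163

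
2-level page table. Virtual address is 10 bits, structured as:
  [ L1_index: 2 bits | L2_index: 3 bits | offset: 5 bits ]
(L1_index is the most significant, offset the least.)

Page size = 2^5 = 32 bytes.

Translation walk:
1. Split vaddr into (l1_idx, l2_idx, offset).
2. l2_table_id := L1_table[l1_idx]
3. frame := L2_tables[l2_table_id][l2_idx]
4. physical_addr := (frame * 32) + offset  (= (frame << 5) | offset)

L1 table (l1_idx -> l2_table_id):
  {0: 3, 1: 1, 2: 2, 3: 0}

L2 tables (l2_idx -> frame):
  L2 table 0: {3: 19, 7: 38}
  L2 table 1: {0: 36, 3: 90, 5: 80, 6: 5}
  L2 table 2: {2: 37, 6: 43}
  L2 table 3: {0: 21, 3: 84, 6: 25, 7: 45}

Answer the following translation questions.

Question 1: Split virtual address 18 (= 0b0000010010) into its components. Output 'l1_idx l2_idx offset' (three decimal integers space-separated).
Answer: 0 0 18

Derivation:
vaddr = 18 = 0b0000010010
  top 2 bits -> l1_idx = 0
  next 3 bits -> l2_idx = 0
  bottom 5 bits -> offset = 18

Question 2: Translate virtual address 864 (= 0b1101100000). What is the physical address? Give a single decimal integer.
Answer: 608

Derivation:
vaddr = 864 = 0b1101100000
Split: l1_idx=3, l2_idx=3, offset=0
L1[3] = 0
L2[0][3] = 19
paddr = 19 * 32 + 0 = 608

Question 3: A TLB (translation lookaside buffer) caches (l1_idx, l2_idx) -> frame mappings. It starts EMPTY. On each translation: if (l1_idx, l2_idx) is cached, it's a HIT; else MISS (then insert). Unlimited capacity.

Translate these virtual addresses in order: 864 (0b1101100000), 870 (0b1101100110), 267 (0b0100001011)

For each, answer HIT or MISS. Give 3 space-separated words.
vaddr=864: (3,3) not in TLB -> MISS, insert
vaddr=870: (3,3) in TLB -> HIT
vaddr=267: (1,0) not in TLB -> MISS, insert

Answer: MISS HIT MISS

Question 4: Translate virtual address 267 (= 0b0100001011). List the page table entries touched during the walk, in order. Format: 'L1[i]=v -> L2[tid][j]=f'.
Answer: L1[1]=1 -> L2[1][0]=36

Derivation:
vaddr = 267 = 0b0100001011
Split: l1_idx=1, l2_idx=0, offset=11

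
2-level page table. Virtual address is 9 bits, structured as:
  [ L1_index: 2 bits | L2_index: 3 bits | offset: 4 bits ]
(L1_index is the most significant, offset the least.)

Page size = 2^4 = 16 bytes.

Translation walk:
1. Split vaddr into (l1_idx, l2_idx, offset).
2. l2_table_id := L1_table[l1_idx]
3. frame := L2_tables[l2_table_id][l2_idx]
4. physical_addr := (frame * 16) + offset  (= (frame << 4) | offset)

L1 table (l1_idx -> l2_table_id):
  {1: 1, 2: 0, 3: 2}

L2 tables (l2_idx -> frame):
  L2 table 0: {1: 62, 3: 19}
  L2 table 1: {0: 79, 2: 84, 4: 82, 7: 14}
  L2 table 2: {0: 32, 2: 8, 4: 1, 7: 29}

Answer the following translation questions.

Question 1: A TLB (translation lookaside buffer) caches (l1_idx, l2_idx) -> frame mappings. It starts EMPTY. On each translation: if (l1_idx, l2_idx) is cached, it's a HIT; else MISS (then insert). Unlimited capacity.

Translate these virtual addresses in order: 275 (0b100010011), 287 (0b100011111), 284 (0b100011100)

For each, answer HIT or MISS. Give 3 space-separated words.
Answer: MISS HIT HIT

Derivation:
vaddr=275: (2,1) not in TLB -> MISS, insert
vaddr=287: (2,1) in TLB -> HIT
vaddr=284: (2,1) in TLB -> HIT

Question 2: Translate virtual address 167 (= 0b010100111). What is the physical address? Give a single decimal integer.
Answer: 1351

Derivation:
vaddr = 167 = 0b010100111
Split: l1_idx=1, l2_idx=2, offset=7
L1[1] = 1
L2[1][2] = 84
paddr = 84 * 16 + 7 = 1351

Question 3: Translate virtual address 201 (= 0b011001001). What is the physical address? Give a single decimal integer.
Answer: 1321

Derivation:
vaddr = 201 = 0b011001001
Split: l1_idx=1, l2_idx=4, offset=9
L1[1] = 1
L2[1][4] = 82
paddr = 82 * 16 + 9 = 1321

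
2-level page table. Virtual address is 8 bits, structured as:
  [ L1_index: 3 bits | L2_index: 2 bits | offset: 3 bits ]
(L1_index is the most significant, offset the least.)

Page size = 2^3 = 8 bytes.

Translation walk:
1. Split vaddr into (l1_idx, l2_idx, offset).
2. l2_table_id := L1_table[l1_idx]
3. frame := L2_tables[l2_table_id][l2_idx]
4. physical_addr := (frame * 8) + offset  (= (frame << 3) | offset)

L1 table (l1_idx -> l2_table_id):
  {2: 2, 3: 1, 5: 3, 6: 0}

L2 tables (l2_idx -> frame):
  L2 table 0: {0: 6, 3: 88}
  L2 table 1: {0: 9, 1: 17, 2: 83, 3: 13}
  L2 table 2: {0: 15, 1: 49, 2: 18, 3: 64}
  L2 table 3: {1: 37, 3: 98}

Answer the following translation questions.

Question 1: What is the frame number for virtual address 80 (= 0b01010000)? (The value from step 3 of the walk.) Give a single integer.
Answer: 18

Derivation:
vaddr = 80: l1_idx=2, l2_idx=2
L1[2] = 2; L2[2][2] = 18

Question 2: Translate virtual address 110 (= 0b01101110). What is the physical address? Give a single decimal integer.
vaddr = 110 = 0b01101110
Split: l1_idx=3, l2_idx=1, offset=6
L1[3] = 1
L2[1][1] = 17
paddr = 17 * 8 + 6 = 142

Answer: 142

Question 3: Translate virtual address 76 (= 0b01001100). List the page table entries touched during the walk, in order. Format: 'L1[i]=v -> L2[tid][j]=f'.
vaddr = 76 = 0b01001100
Split: l1_idx=2, l2_idx=1, offset=4

Answer: L1[2]=2 -> L2[2][1]=49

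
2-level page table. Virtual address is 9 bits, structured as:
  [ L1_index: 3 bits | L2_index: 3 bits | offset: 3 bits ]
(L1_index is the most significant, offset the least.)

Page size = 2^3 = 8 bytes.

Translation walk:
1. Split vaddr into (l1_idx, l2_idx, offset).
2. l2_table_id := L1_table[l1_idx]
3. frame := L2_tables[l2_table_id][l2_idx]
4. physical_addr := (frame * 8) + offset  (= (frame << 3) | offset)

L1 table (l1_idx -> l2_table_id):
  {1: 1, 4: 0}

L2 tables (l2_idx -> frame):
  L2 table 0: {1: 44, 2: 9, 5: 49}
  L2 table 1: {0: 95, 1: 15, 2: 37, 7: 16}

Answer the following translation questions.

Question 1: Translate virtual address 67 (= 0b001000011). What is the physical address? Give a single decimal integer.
vaddr = 67 = 0b001000011
Split: l1_idx=1, l2_idx=0, offset=3
L1[1] = 1
L2[1][0] = 95
paddr = 95 * 8 + 3 = 763

Answer: 763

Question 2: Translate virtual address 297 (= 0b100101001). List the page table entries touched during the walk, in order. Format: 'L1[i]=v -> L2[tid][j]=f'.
Answer: L1[4]=0 -> L2[0][5]=49

Derivation:
vaddr = 297 = 0b100101001
Split: l1_idx=4, l2_idx=5, offset=1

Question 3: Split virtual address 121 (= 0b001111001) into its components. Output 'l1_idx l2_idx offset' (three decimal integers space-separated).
vaddr = 121 = 0b001111001
  top 3 bits -> l1_idx = 1
  next 3 bits -> l2_idx = 7
  bottom 3 bits -> offset = 1

Answer: 1 7 1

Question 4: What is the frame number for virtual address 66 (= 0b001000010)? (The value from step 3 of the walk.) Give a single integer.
vaddr = 66: l1_idx=1, l2_idx=0
L1[1] = 1; L2[1][0] = 95

Answer: 95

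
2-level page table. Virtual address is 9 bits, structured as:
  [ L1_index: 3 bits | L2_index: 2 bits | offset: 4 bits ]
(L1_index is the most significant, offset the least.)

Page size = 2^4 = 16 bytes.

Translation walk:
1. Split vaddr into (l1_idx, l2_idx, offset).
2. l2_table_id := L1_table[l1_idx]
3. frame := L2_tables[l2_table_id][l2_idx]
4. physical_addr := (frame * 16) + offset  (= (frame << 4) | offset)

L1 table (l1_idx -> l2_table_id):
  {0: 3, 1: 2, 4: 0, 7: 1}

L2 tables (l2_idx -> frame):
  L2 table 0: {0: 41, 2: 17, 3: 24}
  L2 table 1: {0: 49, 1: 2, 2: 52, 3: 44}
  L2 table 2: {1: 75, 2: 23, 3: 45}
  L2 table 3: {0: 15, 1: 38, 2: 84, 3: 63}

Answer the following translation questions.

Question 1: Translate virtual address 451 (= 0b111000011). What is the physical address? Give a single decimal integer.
vaddr = 451 = 0b111000011
Split: l1_idx=7, l2_idx=0, offset=3
L1[7] = 1
L2[1][0] = 49
paddr = 49 * 16 + 3 = 787

Answer: 787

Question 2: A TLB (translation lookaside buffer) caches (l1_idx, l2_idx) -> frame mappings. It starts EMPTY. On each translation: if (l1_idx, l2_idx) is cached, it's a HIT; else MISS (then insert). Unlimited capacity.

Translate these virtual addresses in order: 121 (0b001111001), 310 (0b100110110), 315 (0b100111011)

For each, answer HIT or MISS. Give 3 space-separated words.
Answer: MISS MISS HIT

Derivation:
vaddr=121: (1,3) not in TLB -> MISS, insert
vaddr=310: (4,3) not in TLB -> MISS, insert
vaddr=315: (4,3) in TLB -> HIT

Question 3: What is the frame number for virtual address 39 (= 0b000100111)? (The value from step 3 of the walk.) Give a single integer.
Answer: 84

Derivation:
vaddr = 39: l1_idx=0, l2_idx=2
L1[0] = 3; L2[3][2] = 84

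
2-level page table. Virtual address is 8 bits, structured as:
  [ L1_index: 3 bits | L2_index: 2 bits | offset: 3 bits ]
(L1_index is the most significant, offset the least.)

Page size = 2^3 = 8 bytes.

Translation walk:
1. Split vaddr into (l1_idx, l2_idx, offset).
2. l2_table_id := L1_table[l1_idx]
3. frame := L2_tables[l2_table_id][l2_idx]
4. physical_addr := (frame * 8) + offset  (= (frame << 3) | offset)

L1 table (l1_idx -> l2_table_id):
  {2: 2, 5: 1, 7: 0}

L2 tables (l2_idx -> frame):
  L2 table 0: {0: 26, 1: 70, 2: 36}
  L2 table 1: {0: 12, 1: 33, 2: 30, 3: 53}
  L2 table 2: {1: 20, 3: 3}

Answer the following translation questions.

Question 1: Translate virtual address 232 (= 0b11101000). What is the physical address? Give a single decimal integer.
Answer: 560

Derivation:
vaddr = 232 = 0b11101000
Split: l1_idx=7, l2_idx=1, offset=0
L1[7] = 0
L2[0][1] = 70
paddr = 70 * 8 + 0 = 560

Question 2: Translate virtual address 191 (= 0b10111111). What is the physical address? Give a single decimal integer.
vaddr = 191 = 0b10111111
Split: l1_idx=5, l2_idx=3, offset=7
L1[5] = 1
L2[1][3] = 53
paddr = 53 * 8 + 7 = 431

Answer: 431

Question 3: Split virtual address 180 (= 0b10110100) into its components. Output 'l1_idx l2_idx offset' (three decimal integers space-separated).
vaddr = 180 = 0b10110100
  top 3 bits -> l1_idx = 5
  next 2 bits -> l2_idx = 2
  bottom 3 bits -> offset = 4

Answer: 5 2 4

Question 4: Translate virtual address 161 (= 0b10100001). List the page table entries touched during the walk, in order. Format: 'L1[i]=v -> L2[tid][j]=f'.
vaddr = 161 = 0b10100001
Split: l1_idx=5, l2_idx=0, offset=1

Answer: L1[5]=1 -> L2[1][0]=12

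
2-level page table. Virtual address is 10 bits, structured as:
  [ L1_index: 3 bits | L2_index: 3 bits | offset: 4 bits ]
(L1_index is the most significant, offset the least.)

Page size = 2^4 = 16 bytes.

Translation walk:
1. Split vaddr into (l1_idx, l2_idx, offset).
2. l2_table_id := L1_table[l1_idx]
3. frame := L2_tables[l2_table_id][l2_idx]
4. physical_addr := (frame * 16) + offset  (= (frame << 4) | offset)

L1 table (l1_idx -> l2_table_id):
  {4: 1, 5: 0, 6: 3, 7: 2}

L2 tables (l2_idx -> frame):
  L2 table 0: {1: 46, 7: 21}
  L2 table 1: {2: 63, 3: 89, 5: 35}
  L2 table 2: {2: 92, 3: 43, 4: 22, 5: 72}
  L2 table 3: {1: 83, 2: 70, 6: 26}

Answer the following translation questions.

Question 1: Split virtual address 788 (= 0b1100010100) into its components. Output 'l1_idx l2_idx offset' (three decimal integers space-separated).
Answer: 6 1 4

Derivation:
vaddr = 788 = 0b1100010100
  top 3 bits -> l1_idx = 6
  next 3 bits -> l2_idx = 1
  bottom 4 bits -> offset = 4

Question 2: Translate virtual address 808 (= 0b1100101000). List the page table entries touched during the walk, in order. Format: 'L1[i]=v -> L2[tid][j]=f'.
vaddr = 808 = 0b1100101000
Split: l1_idx=6, l2_idx=2, offset=8

Answer: L1[6]=3 -> L2[3][2]=70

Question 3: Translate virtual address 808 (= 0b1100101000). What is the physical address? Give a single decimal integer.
Answer: 1128

Derivation:
vaddr = 808 = 0b1100101000
Split: l1_idx=6, l2_idx=2, offset=8
L1[6] = 3
L2[3][2] = 70
paddr = 70 * 16 + 8 = 1128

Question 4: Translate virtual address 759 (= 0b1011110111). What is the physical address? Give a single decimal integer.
vaddr = 759 = 0b1011110111
Split: l1_idx=5, l2_idx=7, offset=7
L1[5] = 0
L2[0][7] = 21
paddr = 21 * 16 + 7 = 343

Answer: 343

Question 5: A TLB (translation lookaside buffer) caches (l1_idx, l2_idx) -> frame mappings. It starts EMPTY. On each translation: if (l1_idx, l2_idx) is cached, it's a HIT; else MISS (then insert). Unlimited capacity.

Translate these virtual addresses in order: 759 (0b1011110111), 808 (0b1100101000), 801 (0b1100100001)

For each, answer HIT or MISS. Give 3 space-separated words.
vaddr=759: (5,7) not in TLB -> MISS, insert
vaddr=808: (6,2) not in TLB -> MISS, insert
vaddr=801: (6,2) in TLB -> HIT

Answer: MISS MISS HIT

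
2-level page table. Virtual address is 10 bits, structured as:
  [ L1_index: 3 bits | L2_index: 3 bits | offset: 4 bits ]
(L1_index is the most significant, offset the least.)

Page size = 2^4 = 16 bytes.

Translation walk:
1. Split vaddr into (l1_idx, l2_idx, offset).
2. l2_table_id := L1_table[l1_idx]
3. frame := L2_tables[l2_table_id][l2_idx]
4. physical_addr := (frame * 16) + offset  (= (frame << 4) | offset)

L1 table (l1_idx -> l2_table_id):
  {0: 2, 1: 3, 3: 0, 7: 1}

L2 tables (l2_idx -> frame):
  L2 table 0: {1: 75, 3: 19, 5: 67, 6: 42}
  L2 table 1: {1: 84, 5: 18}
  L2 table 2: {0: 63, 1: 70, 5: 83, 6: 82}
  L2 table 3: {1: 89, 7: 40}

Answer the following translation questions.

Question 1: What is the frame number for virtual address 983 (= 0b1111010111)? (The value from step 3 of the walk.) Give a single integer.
Answer: 18

Derivation:
vaddr = 983: l1_idx=7, l2_idx=5
L1[7] = 1; L2[1][5] = 18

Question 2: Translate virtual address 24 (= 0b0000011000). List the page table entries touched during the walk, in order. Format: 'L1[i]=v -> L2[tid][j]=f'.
vaddr = 24 = 0b0000011000
Split: l1_idx=0, l2_idx=1, offset=8

Answer: L1[0]=2 -> L2[2][1]=70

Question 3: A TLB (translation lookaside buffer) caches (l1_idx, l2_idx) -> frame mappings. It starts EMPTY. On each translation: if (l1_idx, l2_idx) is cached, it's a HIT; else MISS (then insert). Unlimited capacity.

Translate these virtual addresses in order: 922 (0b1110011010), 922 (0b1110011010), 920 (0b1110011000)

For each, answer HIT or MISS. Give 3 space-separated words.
Answer: MISS HIT HIT

Derivation:
vaddr=922: (7,1) not in TLB -> MISS, insert
vaddr=922: (7,1) in TLB -> HIT
vaddr=920: (7,1) in TLB -> HIT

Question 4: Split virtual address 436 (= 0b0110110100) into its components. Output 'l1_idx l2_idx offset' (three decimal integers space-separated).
vaddr = 436 = 0b0110110100
  top 3 bits -> l1_idx = 3
  next 3 bits -> l2_idx = 3
  bottom 4 bits -> offset = 4

Answer: 3 3 4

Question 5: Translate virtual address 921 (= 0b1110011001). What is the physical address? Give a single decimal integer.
vaddr = 921 = 0b1110011001
Split: l1_idx=7, l2_idx=1, offset=9
L1[7] = 1
L2[1][1] = 84
paddr = 84 * 16 + 9 = 1353

Answer: 1353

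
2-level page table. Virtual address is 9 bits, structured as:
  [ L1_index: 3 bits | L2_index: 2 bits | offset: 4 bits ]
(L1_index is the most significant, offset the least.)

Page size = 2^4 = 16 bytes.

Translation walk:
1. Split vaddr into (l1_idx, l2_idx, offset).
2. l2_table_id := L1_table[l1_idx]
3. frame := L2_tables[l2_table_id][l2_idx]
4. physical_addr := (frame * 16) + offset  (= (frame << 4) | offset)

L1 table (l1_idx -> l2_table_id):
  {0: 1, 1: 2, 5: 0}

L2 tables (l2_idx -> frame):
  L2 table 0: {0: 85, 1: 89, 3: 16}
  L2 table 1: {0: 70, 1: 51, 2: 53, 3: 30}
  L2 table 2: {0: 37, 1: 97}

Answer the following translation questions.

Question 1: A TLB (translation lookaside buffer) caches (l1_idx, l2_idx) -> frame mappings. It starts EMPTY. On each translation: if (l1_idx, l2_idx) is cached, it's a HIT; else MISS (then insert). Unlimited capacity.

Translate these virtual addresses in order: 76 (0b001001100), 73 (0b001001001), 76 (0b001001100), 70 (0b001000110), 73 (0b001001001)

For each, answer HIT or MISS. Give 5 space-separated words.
vaddr=76: (1,0) not in TLB -> MISS, insert
vaddr=73: (1,0) in TLB -> HIT
vaddr=76: (1,0) in TLB -> HIT
vaddr=70: (1,0) in TLB -> HIT
vaddr=73: (1,0) in TLB -> HIT

Answer: MISS HIT HIT HIT HIT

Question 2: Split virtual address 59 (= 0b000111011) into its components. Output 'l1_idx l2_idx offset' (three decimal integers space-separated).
vaddr = 59 = 0b000111011
  top 3 bits -> l1_idx = 0
  next 2 bits -> l2_idx = 3
  bottom 4 bits -> offset = 11

Answer: 0 3 11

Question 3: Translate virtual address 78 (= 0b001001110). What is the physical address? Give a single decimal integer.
Answer: 606

Derivation:
vaddr = 78 = 0b001001110
Split: l1_idx=1, l2_idx=0, offset=14
L1[1] = 2
L2[2][0] = 37
paddr = 37 * 16 + 14 = 606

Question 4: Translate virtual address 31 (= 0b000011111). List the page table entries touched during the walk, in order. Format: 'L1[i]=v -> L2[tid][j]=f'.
Answer: L1[0]=1 -> L2[1][1]=51

Derivation:
vaddr = 31 = 0b000011111
Split: l1_idx=0, l2_idx=1, offset=15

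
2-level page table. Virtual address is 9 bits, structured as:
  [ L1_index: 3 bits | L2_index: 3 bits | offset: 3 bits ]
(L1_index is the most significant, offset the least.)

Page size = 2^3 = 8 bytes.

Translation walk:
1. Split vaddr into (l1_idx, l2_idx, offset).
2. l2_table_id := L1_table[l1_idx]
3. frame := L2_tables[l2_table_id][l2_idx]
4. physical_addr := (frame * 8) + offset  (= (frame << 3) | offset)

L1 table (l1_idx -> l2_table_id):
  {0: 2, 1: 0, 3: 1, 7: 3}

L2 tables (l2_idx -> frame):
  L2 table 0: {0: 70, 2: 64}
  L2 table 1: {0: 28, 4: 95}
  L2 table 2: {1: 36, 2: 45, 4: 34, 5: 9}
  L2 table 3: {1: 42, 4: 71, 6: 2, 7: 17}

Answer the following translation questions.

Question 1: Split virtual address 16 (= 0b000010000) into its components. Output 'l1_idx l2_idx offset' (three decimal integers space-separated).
vaddr = 16 = 0b000010000
  top 3 bits -> l1_idx = 0
  next 3 bits -> l2_idx = 2
  bottom 3 bits -> offset = 0

Answer: 0 2 0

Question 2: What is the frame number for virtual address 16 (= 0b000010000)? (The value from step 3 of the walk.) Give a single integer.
Answer: 45

Derivation:
vaddr = 16: l1_idx=0, l2_idx=2
L1[0] = 2; L2[2][2] = 45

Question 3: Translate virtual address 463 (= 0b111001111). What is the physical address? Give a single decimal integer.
vaddr = 463 = 0b111001111
Split: l1_idx=7, l2_idx=1, offset=7
L1[7] = 3
L2[3][1] = 42
paddr = 42 * 8 + 7 = 343

Answer: 343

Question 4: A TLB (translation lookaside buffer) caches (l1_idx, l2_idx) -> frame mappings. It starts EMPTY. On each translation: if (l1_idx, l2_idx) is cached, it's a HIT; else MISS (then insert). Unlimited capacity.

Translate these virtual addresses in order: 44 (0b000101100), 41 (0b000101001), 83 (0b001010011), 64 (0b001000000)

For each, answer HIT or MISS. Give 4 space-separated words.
Answer: MISS HIT MISS MISS

Derivation:
vaddr=44: (0,5) not in TLB -> MISS, insert
vaddr=41: (0,5) in TLB -> HIT
vaddr=83: (1,2) not in TLB -> MISS, insert
vaddr=64: (1,0) not in TLB -> MISS, insert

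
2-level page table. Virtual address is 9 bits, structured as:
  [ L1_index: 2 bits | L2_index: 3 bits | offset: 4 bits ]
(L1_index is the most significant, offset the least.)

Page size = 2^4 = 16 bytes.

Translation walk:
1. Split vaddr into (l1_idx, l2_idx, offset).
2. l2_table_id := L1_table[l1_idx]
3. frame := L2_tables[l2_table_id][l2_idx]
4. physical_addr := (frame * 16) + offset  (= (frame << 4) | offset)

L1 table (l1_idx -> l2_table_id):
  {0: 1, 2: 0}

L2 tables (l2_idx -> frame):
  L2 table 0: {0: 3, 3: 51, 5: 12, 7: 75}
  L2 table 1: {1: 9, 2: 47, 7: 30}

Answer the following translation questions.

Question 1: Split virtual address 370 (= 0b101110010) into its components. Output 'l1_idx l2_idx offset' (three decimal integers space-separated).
Answer: 2 7 2

Derivation:
vaddr = 370 = 0b101110010
  top 2 bits -> l1_idx = 2
  next 3 bits -> l2_idx = 7
  bottom 4 bits -> offset = 2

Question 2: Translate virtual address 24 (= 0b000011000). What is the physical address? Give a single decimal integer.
Answer: 152

Derivation:
vaddr = 24 = 0b000011000
Split: l1_idx=0, l2_idx=1, offset=8
L1[0] = 1
L2[1][1] = 9
paddr = 9 * 16 + 8 = 152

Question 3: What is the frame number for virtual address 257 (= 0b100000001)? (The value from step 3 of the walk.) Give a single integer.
Answer: 3

Derivation:
vaddr = 257: l1_idx=2, l2_idx=0
L1[2] = 0; L2[0][0] = 3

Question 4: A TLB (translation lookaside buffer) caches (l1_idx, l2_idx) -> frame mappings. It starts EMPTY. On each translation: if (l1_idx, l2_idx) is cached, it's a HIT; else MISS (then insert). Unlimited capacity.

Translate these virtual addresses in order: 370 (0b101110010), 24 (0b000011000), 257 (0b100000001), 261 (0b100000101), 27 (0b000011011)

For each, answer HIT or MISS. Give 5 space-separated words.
vaddr=370: (2,7) not in TLB -> MISS, insert
vaddr=24: (0,1) not in TLB -> MISS, insert
vaddr=257: (2,0) not in TLB -> MISS, insert
vaddr=261: (2,0) in TLB -> HIT
vaddr=27: (0,1) in TLB -> HIT

Answer: MISS MISS MISS HIT HIT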